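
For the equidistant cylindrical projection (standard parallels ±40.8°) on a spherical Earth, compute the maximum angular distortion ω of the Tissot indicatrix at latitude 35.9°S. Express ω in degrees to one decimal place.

3.9°

With standard parallel φ₀ = 40.8°, the equirectangular projection gives x = Rλ cos φ₀, y = Rφ, so h = 1 and k = cos 40.8° / cos φ.
At 35.9°: h = 1.000, k = 0.9345; principal scales a = 1.000, b = 0.9345.
sin(ω/2) = (a − b)/(a + b) = 0.06549/1.935 = 0.03385, so ω = 2 arcsin(0.03385) ≈ 3.9°.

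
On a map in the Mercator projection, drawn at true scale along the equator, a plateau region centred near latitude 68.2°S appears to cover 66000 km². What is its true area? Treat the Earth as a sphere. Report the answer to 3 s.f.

The Mercator projection is conformal; its linear scale factor is the same in every direction and equals sec φ = 1/cos φ.
Areal scale = k² = sec²φ = 1/cos²(68.2°) = 1/0.3714² = 7.251.
True area = apparent / (areal scale) = 66000 / 7.251 ≈ 9100 km².

9100 km²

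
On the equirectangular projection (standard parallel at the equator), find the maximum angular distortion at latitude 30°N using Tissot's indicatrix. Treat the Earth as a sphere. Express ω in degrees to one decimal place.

In the plate carrée (x = Rλ, y = Rφ), meridians are true-scale (h = 1) and parallels are stretched by k = sec φ.
At 30°: h = 1.000, k = 1.155; principal scales a = 1.155, b = 1.000.
sin(ω/2) = (a − b)/(a + b) = 0.1547/2.155 = 0.07180, so ω = 2 arcsin(0.07180) ≈ 8.2°.

8.2°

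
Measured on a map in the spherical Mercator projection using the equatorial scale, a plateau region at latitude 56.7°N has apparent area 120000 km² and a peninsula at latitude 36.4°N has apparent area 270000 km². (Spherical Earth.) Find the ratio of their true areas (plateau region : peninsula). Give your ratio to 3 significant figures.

On Mercator the areal scale is sec²φ, so true area = apparent × cos²φ.
True area of plateau region: 120000 × cos²(56.7°) = 120000 × 0.3014 = 36170 km².
True area of peninsula: 270000 × cos²(36.4°) = 270000 × 0.6479 = 174900 km².
Ratio = 36170 / 174900 ≈ 0.207.

0.207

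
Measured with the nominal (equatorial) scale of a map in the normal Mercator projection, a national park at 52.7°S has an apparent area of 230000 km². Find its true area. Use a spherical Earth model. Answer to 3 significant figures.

The Mercator projection is conformal; its linear scale factor is the same in every direction and equals sec φ = 1/cos φ.
Areal scale = k² = sec²φ = 1/cos²(52.7°) = 1/0.6060² = 2.723.
True area = apparent / (areal scale) = 230000 / 2.723 ≈ 84500 km².

84500 km²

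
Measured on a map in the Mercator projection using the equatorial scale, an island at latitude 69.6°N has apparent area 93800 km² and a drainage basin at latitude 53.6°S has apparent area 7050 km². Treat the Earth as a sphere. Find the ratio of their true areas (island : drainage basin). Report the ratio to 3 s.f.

4.59

On Mercator the areal scale is sec²φ, so true area = apparent × cos²φ.
True area of island: 93800 × cos²(69.6°) = 93800 × 0.1215 = 11400 km².
True area of drainage basin: 7050 × cos²(53.6°) = 7050 × 0.3521 = 2483 km².
Ratio = 11400 / 2483 ≈ 4.59.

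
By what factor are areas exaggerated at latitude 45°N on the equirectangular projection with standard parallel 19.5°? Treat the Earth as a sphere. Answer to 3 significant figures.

1.33

With standard parallel φ₀ = 19.5°, the equirectangular projection gives x = Rλ cos φ₀, y = Rφ, so h = 1 and k = cos 19.5° / cos φ.
Areal scale = h·k = 1 × cos φ₀ / cos φ; at 45°, h = 1.000, k = 1.333, so h·k = 1.333.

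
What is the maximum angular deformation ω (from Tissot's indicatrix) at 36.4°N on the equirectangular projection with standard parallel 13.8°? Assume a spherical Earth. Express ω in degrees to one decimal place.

10.7°

With standard parallel φ₀ = 13.8°, the equirectangular projection gives x = Rλ cos φ₀, y = Rφ, so h = 1 and k = cos 13.8° / cos φ.
At 36.4°: h = 1.000, k = 1.207; principal scales a = 1.207, b = 1.000.
sin(ω/2) = (a − b)/(a + b) = 0.2065/2.207 = 0.09360, so ω = 2 arcsin(0.09360) ≈ 10.7°.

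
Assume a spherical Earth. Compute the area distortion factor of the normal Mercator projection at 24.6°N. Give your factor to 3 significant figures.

Mercator is conformal, so the point scale is isotropic: h = k = sec φ = 1/cos φ.
Areal scale = k² = sec²φ = 1/cos²(24.6°) = 1/0.9092² = 1.210.

1.21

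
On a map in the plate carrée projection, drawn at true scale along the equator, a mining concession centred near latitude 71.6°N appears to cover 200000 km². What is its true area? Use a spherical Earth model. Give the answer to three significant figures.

Plate carrée maps x = Rλ, y = Rφ. The meridian scale is h = 1 and the parallel scale is k = 1/cos φ = sec φ.
Areal scale = h·k = 1 × sec φ; at 71.6°, h = 1.000, k = 3.168, so h·k = 3.168.
True area = apparent / (areal scale) = 200000 / 3.168 ≈ 63100 km².

63100 km²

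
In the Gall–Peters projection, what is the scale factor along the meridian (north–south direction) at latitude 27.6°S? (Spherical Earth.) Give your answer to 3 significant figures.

1.25

The Gall–Peters projection is cylindrical equal-area with φ₀ = 45°. For cylindrical equal-area with standard parallel φ₀, h = cos φ / cos φ₀ and k = cos φ₀ / cos φ, so h·k = 1.
h = cos 27.6° / cos 45° = 0.8862/0.7071 = 1.253.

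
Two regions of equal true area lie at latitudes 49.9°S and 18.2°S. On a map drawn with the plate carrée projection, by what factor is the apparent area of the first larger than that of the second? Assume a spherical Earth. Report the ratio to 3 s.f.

In the plate carrée (x = Rλ, y = Rφ), meridians are true-scale (h = 1) and parallels are stretched by k = sec φ.
Areal scale at 49.9°: h·k = 1.000 × 1.552 = 1.552.
Areal scale at 18.2°: h·k = 1.000 × 1.053 = 1.053.
Ratio = 1.552/1.053 ≈ 1.47.

1.47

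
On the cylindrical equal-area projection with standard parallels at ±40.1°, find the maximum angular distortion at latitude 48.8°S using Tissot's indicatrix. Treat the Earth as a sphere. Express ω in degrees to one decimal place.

Cylindrical equal-area (φ₀ = 40.1°): h = cos φ / cos 40.1° along meridians, k = cos 40.1° / cos φ along parallels; h·k = 1.
At 48.8°: h = 0.8611, k = 1.161; principal scales a = 1.161, b = 0.8611.
sin(ω/2) = (a − b)/(a + b) = 0.3002/2.022 = 0.1484, so ω = 2 arcsin(0.1484) ≈ 17.1°.

17.1°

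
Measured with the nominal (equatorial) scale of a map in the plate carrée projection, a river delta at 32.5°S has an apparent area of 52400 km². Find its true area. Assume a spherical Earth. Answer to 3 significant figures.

For the equirectangular projection with φ₀ = 0 (plate carrée), h = 1 along meridians and k = sec φ along parallels.
Areal scale = h·k = 1 × sec φ; at 32.5°, h = 1.000, k = 1.186, so h·k = 1.186.
True area = apparent / (areal scale) = 52400 / 1.186 ≈ 44200 km².

44200 km²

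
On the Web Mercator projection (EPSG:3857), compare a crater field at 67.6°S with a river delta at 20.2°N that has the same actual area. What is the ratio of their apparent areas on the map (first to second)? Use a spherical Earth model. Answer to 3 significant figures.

On Mercator, area is exaggerated by sec²φ = 1/cos²φ.
At 67.6°: sec²(67.6°) = 1/0.3811² = 6.886.
At 20.2°: sec²(20.2°) = 1/0.9385² = 1.135.
Ratio = 6.886/1.135 = cos²(20.2°)/cos²(67.6°) ≈ 6.07.

6.07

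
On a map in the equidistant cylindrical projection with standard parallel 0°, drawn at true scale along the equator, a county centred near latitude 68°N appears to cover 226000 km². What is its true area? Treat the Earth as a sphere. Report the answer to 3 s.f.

For the equirectangular projection with φ₀ = 0 (plate carrée), h = 1 along meridians and k = sec φ along parallels.
Areal scale = h·k = 1 × sec φ; at 68°, h = 1.000, k = 2.669, so h·k = 2.669.
True area = apparent / (areal scale) = 226000 / 2.669 ≈ 84700 km².

84700 km²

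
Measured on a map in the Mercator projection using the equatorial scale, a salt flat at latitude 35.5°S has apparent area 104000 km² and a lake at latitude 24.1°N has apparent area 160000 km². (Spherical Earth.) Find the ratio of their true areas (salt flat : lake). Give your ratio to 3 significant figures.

Mercator's areal exaggeration is sec²φ; hence true area = (apparent area) · cos²φ.
True area of salt flat: 104000 × cos²(35.5°) = 104000 × 0.6628 = 68930 km².
True area of lake: 160000 × cos²(24.1°) = 160000 × 0.8333 = 133300 km².
Ratio = 68930 / 133300 ≈ 0.517.

0.517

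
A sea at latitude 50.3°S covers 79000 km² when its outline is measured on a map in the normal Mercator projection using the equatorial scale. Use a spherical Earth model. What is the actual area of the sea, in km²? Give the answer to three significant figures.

The Mercator projection is conformal; its linear scale factor is the same in every direction and equals sec φ = 1/cos φ.
Areal scale = k² = sec²φ = 1/cos²(50.3°) = 1/0.6388² = 2.451.
True area = apparent / (areal scale) = 79000 / 2.451 ≈ 32200 km².

32200 km²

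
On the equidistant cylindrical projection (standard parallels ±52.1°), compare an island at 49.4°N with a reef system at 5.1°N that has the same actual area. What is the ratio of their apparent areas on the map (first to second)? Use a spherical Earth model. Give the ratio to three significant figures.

The equidistant cylindrical projection with φ₀ = 52.1° has h = 1 (meridians true) and k = cos φ₀ / cos φ along parallels.
Areal scale at 49.4°: h·k = 1.000 × 0.9439 = 0.9439.
Areal scale at 5.1°: h·k = 1.000 × 0.6167 = 0.6167.
Ratio = 0.9439/0.6167 ≈ 1.53.

1.53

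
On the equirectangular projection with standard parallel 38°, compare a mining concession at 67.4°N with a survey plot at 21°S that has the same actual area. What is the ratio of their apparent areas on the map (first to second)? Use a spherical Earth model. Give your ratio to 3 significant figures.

2.43

With standard parallel φ₀ = 38°, the equirectangular projection gives x = Rλ cos φ₀, y = Rφ, so h = 1 and k = cos 38° / cos φ.
Areal scale at 67.4°: h·k = 1.000 × 2.051 = 2.051.
Areal scale at 21°: h·k = 1.000 × 0.8441 = 0.8441.
Ratio = 2.051/0.8441 ≈ 2.43.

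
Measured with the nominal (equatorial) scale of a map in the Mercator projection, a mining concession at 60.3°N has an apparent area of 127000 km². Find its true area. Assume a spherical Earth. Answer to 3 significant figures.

31200 km²

The Mercator projection is conformal; its linear scale factor is the same in every direction and equals sec φ = 1/cos φ.
Areal scale = k² = sec²φ = 1/cos²(60.3°) = 1/0.4955² = 4.074.
True area = apparent / (areal scale) = 127000 / 4.074 ≈ 31200 km².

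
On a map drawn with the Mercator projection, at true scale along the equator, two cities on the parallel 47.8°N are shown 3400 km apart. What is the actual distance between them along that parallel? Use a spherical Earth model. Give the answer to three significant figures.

The Mercator projection is conformal; its linear scale factor is the same in every direction and equals sec φ = 1/cos φ.
Along the parallel at 47.8°, map distances are exaggerated by k = sec 47.8° = 1.489.
True distance = 3400 / 1.489 = 3400 × cos 47.8° ≈ 2280 km.

2280 km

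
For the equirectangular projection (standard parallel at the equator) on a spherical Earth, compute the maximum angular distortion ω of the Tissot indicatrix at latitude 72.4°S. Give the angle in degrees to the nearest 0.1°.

For the equirectangular projection with φ₀ = 0 (plate carrée), h = 1 along meridians and k = sec φ along parallels.
At 72.4°: h = 1.000, k = 3.307; principal scales a = 3.307, b = 1.000.
sin(ω/2) = (a − b)/(a + b) = 2.307/4.307 = 0.5357, so ω = 2 arcsin(0.5357) ≈ 64.8°.

64.8°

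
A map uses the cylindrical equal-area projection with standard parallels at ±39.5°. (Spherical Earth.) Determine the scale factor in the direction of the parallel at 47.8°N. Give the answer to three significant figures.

For cylindrical equal-area with standard parallel φ₀, h = cos φ / cos φ₀ and k = cos φ₀ / cos φ, so h·k = 1.
k = cos 39.5° / cos 47.8° = 0.7716/0.6717 = 1.149.

1.15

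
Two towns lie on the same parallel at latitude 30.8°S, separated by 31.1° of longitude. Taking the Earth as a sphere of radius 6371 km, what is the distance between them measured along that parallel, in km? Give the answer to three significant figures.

Arc length along a parallel = R cos φ · Δλ (with Δλ in radians).
= 6371 × cos 30.8° × (31.1° × π/180) = 6371 × 0.8590 × 0.5428 ≈ 2970 km.

2970 km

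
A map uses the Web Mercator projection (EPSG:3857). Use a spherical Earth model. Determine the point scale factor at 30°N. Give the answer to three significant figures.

1.15

For Mercator, h = k = sec φ (a conformal cylindrical projection has a single point scale, 1/cos φ).
k = 1/cos 30° = 1/0.8660 = 1.155.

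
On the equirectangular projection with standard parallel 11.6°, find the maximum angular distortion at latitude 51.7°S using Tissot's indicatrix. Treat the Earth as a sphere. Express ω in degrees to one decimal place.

In the equirectangular projection with standard parallel φ₀ = 11.6° (x = Rλ cos φ₀, y = Rφ), meridians are true-scale (h = 1) and the parallel scale is k = cos φ₀ / cos φ.
At 51.7°: h = 1.000, k = 1.581; principal scales a = 1.581, b = 1.000.
sin(ω/2) = (a − b)/(a + b) = 0.5805/2.581 = 0.2250, so ω = 2 arcsin(0.2250) ≈ 26.0°.

26.0°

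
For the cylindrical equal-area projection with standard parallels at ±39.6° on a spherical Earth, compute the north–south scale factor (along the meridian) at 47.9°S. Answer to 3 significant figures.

0.870

Cylindrical equal-area (φ₀ = 39.6°): h = cos φ / cos 39.6° along meridians, k = cos 39.6° / cos φ along parallels; h·k = 1.
h = cos 47.9° / cos 39.6° = 0.6704/0.7705 = 0.8701.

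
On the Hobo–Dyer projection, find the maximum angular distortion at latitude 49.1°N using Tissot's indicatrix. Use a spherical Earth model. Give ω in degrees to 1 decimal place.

The Hobo–Dyer projection is cylindrical equal-area with φ₀ = 37.5°. Cylindrical equal-area (φ₀ = 37.5°): h = cos φ / cos 37.5° along meridians, k = cos 37.5° / cos φ along parallels; h·k = 1.
At 49.1°: h = 0.8253, k = 1.212; principal scales a = 1.212, b = 0.8253.
sin(ω/2) = (a − b)/(a + b) = 0.3864/2.037 = 0.1897, so ω = 2 arcsin(0.1897) ≈ 21.9°.

21.9°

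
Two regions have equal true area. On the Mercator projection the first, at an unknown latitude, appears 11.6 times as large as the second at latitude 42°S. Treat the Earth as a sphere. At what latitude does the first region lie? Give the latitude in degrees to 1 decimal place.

77.4°

Mercator areal scale is sec²φ, so apparent-area ratio = sec²φ₁ / sec²φ₂ = cos²φ₂ / cos²φ₁.
cos²φ₂ / cos²φ₁ = 11.6  ⇒  cos φ₁ = cos 42° / √11.6 = 0.7431/3.406 = 0.2182.
φ₁ = arccos(0.2182) ≈ 77.4°.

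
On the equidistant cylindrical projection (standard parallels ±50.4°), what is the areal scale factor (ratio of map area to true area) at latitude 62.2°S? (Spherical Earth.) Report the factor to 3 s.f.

With standard parallel φ₀ = 50.4°, the equirectangular projection gives x = Rλ cos φ₀, y = Rφ, so h = 1 and k = cos 50.4° / cos φ.
Areal scale = h·k = 1 × cos φ₀ / cos φ; at 62.2°, h = 1.000, k = 1.367, so h·k = 1.367.

1.37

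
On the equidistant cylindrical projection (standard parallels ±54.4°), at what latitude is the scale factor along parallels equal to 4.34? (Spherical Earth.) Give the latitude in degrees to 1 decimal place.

In the equirectangular projection with standard parallel φ₀ = 54.4° (x = Rλ cos φ₀, y = Rφ), meridians are true-scale (h = 1) and the parallel scale is k = cos φ₀ / cos φ.
k = cos φ₀ / cos φ = 4.34  ⇒  cos φ = cos 54.4° / 4.34 = 0.1341.
φ = arccos(0.1341) ≈ 82.3°.

82.3°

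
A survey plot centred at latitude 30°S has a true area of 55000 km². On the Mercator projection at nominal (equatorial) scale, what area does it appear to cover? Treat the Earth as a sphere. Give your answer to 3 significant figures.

73300 km²

Mercator is conformal, so the point scale is isotropic: h = k = sec φ = 1/cos φ.
Areal scale = k² = sec²φ = 1/cos²(30°) = 1/0.8660² = 1.333.
Apparent area = 55000 × 1.333 ≈ 73300 km².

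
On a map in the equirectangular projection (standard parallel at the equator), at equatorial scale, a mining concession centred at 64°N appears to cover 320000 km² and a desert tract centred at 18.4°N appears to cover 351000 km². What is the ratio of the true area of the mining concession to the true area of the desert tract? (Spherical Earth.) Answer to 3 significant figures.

Plate carrée has h = 1 and k = sec φ, giving areal scale sec φ; true area = (apparent area) · cos φ.
True area of mining concession: 320000 × cos(64°) = 320000 × 0.4384 = 140300 km².
True area of desert tract: 351000 × cos(18.4°) = 351000 × 0.9489 = 333100 km².
Ratio = 140300 / 333100 ≈ 0.421.

0.421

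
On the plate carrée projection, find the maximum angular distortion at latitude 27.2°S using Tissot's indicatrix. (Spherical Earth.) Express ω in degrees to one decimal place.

Plate carrée maps x = Rλ, y = Rφ. The meridian scale is h = 1 and the parallel scale is k = 1/cos φ = sec φ.
At 27.2°: h = 1.000, k = 1.124; principal scales a = 1.124, b = 1.000.
sin(ω/2) = (a − b)/(a + b) = 0.1243/2.124 = 0.05853, so ω = 2 arcsin(0.05853) ≈ 6.7°.

6.7°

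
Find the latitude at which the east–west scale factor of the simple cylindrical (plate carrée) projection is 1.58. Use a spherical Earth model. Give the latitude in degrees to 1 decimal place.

Plate carrée: h = 1, k = sec φ along parallels.
sec φ = 1.58  ⇒  cos φ = 0.6329  ⇒  φ ≈ 50.7°.

50.7°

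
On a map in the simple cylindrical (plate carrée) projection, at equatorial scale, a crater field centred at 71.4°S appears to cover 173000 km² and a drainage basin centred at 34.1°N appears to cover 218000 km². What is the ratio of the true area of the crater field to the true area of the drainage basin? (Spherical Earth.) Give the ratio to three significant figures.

0.306

On the plate carrée, areal scale = h·k = 1 × sec φ, so true area = apparent × cos φ.
True area of crater field: 173000 × cos(71.4°) = 173000 × 0.3190 = 55180 km².
True area of drainage basin: 218000 × cos(34.1°) = 218000 × 0.8281 = 180500 km².
Ratio = 55180 / 180500 ≈ 0.306.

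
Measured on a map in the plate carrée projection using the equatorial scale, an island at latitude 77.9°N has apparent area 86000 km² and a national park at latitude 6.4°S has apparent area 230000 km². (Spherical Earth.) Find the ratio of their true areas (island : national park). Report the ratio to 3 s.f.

0.0789

Plate carrée has h = 1 and k = sec φ, giving areal scale sec φ; true area = (apparent area) · cos φ.
True area of island: 86000 × cos(77.9°) = 86000 × 0.2096 = 18030 km².
True area of national park: 230000 × cos(6.4°) = 230000 × 0.9938 = 228600 km².
Ratio = 18030 / 228600 ≈ 0.0789.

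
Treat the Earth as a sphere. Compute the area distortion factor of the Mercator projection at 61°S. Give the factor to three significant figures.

4.25

Mercator is conformal, so the point scale is isotropic: h = k = sec φ = 1/cos φ.
Areal scale = k² = sec²φ = 1/cos²(61°) = 1/0.4848² = 4.255.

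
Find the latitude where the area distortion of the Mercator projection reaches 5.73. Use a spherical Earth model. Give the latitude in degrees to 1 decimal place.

Mercator areal scale is sec²φ.
sec²φ = 5.73  ⇒  cos²φ = 0.1745  ⇒  cos φ = 0.4178.
φ = arccos(0.4178) ≈ 65.3°.

65.3°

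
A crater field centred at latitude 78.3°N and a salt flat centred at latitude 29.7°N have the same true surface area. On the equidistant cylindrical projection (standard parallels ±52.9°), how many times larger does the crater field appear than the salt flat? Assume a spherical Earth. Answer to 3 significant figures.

The equidistant cylindrical projection with φ₀ = 52.9° has h = 1 (meridians true) and k = cos φ₀ / cos φ along parallels.
Areal scale at 78.3°: h·k = 1.000 × 2.975 = 2.975.
Areal scale at 29.7°: h·k = 1.000 × 0.6944 = 0.6944.
Ratio = 2.975/0.6944 ≈ 4.28.

4.28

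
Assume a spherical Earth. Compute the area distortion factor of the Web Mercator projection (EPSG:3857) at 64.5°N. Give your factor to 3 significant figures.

5.40

The Mercator projection is conformal; its linear scale factor is the same in every direction and equals sec φ = 1/cos φ.
Areal scale = k² = sec²φ = 1/cos²(64.5°) = 1/0.4305² = 5.395.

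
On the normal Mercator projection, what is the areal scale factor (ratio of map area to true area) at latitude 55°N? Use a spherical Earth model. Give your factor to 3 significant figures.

3.04

Mercator is conformal, so the point scale is isotropic: h = k = sec φ = 1/cos φ.
Areal scale = k² = sec²φ = 1/cos²(55°) = 1/0.5736² = 3.040.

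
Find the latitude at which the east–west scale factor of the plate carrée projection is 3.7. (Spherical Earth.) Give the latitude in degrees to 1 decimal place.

Plate carrée: h = 1, k = sec φ along parallels.
sec φ = 3.7  ⇒  cos φ = 0.2703  ⇒  φ ≈ 74.3°.

74.3°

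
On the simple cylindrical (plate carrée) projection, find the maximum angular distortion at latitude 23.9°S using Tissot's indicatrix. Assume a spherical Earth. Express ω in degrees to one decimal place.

In the plate carrée (x = Rλ, y = Rφ), meridians are true-scale (h = 1) and parallels are stretched by k = sec φ.
At 23.9°: h = 1.000, k = 1.094; principal scales a = 1.094, b = 1.000.
sin(ω/2) = (a − b)/(a + b) = 0.09379/2.094 = 0.04479, so ω = 2 arcsin(0.04479) ≈ 5.1°.

5.1°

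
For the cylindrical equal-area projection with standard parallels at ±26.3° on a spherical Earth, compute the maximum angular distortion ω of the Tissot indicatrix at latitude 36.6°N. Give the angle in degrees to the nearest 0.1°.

12.6°

A cylindrical equal-area projection with standard parallel φ₀ has meridian scale h = cos φ / cos φ₀ and parallel scale k = cos φ₀ / cos φ (so areas are preserved, h·k = 1).
At 36.6°: h = 0.8955, k = 1.117; principal scales a = 1.117, b = 0.8955.
sin(ω/2) = (a − b)/(a + b) = 0.2212/2.012 = 0.1099, so ω = 2 arcsin(0.1099) ≈ 12.6°.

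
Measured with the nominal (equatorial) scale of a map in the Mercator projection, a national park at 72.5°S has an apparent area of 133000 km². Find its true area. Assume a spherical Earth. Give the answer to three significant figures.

12000 km²

Mercator is conformal, so the point scale is isotropic: h = k = sec φ = 1/cos φ.
Areal scale = k² = sec²φ = 1/cos²(72.5°) = 1/0.3007² = 11.06.
True area = apparent / (areal scale) = 133000 / 11.06 ≈ 12000 km².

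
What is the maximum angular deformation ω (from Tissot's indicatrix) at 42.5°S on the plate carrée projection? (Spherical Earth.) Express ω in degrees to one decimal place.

For the equirectangular projection with φ₀ = 0 (plate carrée), h = 1 along meridians and k = sec φ along parallels.
At 42.5°: h = 1.000, k = 1.356; principal scales a = 1.356, b = 1.000.
sin(ω/2) = (a − b)/(a + b) = 0.3563/2.356 = 0.1512, so ω = 2 arcsin(0.1512) ≈ 17.4°.

17.4°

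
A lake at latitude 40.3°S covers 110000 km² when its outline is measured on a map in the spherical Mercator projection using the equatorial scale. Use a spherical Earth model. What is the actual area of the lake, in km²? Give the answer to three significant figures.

For Mercator, h = k = sec φ (a conformal cylindrical projection has a single point scale, 1/cos φ).
Areal scale = k² = sec²φ = 1/cos²(40.3°) = 1/0.7627² = 1.719.
True area = apparent / (areal scale) = 110000 / 1.719 ≈ 64000 km².

64000 km²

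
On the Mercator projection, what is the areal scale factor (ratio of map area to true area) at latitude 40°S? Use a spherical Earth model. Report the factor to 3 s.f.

The Mercator projection is conformal; its linear scale factor is the same in every direction and equals sec φ = 1/cos φ.
Areal scale = k² = sec²φ = 1/cos²(40°) = 1/0.7660² = 1.704.

1.70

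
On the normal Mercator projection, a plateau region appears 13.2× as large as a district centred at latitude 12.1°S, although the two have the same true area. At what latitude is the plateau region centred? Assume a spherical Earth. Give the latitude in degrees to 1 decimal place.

Mercator areal scale is sec²φ, so apparent-area ratio = sec²φ₁ / sec²φ₂ = cos²φ₂ / cos²φ₁.
cos²φ₂ / cos²φ₁ = 13.2  ⇒  cos φ₁ = cos 12.1° / √13.2 = 0.9778/3.633 = 0.2691.
φ₁ = arccos(0.2691) ≈ 74.4°.

74.4°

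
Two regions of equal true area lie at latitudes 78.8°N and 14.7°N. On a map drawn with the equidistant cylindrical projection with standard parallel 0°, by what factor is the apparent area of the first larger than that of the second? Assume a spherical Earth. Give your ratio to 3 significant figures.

For the equirectangular projection with φ₀ = 0 (plate carrée), h = 1 along meridians and k = sec φ along parallels.
Areal scale at 78.8°: h·k = 1.000 × 5.148 = 5.148.
Areal scale at 14.7°: h·k = 1.000 × 1.034 = 1.034.
Ratio = 5.148/1.034 ≈ 4.98.

4.98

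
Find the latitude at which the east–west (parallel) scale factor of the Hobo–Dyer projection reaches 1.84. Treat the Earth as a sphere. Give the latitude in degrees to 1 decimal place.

64.5°

The Hobo–Dyer projection is cylindrical equal-area with φ₀ = 37.5°. For cylindrical equal-area with standard parallel φ₀, h = cos φ / cos φ₀ and k = cos φ₀ / cos φ, so h·k = 1.
k = cos φ₀ / cos φ = 1.84  ⇒  cos φ = cos 37.5° / 1.84 = 0.4312.
φ = arccos(0.4312) ≈ 64.5°.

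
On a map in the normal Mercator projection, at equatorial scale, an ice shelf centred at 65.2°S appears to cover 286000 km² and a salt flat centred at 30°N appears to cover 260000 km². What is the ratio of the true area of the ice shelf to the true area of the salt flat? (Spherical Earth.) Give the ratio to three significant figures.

0.258

Mercator's areal exaggeration is sec²φ; hence true area = (apparent area) · cos²φ.
True area of ice shelf: 286000 × cos²(65.2°) = 286000 × 0.1759 = 50320 km².
True area of salt flat: 260000 × cos²(30°) = 260000 × 0.7500 = 195000 km².
Ratio = 50320 / 195000 ≈ 0.258.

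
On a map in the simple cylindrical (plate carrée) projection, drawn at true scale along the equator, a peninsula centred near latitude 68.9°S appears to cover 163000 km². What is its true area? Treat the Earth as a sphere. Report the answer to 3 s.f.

58700 km²

In the plate carrée (x = Rλ, y = Rφ), meridians are true-scale (h = 1) and parallels are stretched by k = sec φ.
Areal scale = h·k = 1 × sec φ; at 68.9°, h = 1.000, k = 2.778, so h·k = 2.778.
True area = apparent / (areal scale) = 163000 / 2.778 ≈ 58700 km².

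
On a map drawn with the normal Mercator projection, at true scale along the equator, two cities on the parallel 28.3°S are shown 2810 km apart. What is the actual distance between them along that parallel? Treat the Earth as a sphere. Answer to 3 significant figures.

2470 km

The Mercator projection is conformal; its linear scale factor is the same in every direction and equals sec φ = 1/cos φ.
Along the parallel at 28.3°, map distances are exaggerated by k = sec 28.3° = 1.136.
True distance = 2810 / 1.136 = 2810 × cos 28.3° ≈ 2470 km.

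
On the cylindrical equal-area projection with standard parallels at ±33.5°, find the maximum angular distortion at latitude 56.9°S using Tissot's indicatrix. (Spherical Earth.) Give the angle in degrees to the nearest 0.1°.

Cylindrical equal-area (φ₀ = 33.5°): h = cos φ / cos 33.5° along meridians, k = cos 33.5° / cos φ along parallels; h·k = 1.
At 56.9°: h = 0.6549, k = 1.527; principal scales a = 1.527, b = 0.6549.
sin(ω/2) = (a − b)/(a + b) = 0.8721/2.182 = 0.3997, so ω = 2 arcsin(0.3997) ≈ 47.1°.

47.1°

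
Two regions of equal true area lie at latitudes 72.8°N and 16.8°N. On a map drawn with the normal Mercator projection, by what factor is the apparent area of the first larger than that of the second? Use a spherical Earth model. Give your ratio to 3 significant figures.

Mercator is conformal with k = sec φ, so areal scale = k² = sec²φ.
At 72.8°: sec²(72.8°) = 1/0.2957² = 11.44.
At 16.8°: sec²(16.8°) = 1/0.9573² = 1.091.
Ratio = 11.44/1.091 = cos²(16.8°)/cos²(72.8°) ≈ 10.5.

10.5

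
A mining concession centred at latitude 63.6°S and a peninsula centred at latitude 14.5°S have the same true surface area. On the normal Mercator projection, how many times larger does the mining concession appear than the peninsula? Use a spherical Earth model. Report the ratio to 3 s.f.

4.74

Mercator is conformal with k = sec φ, so areal scale = k² = sec²φ.
At 63.6°: sec²(63.6°) = 1/0.4446² = 5.058.
At 14.5°: sec²(14.5°) = 1/0.9681² = 1.067.
Ratio = 5.058/1.067 = cos²(14.5°)/cos²(63.6°) ≈ 4.74.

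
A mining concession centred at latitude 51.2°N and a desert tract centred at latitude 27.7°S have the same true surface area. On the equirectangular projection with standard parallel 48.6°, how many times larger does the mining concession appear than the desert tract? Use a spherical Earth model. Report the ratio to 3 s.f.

The equidistant cylindrical projection with φ₀ = 48.6° has h = 1 (meridians true) and k = cos φ₀ / cos φ along parallels.
Areal scale at 51.2°: h·k = 1.000 × 1.055 = 1.055.
Areal scale at 27.7°: h·k = 1.000 × 0.7469 = 0.7469.
Ratio = 1.055/0.7469 ≈ 1.41.

1.41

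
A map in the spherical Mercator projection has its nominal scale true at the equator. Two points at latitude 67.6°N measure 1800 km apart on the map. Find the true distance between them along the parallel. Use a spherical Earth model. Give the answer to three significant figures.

Mercator is conformal, so the point scale is isotropic: h = k = sec φ = 1/cos φ.
Along the parallel at 67.6°, map distances are exaggerated by k = sec 67.6° = 2.624.
True distance = 1800 / 2.624 = 1800 × cos 67.6° ≈ 686 km.

686 km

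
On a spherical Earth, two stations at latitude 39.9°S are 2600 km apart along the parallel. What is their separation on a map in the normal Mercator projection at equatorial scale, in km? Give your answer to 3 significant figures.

For Mercator, h = k = sec φ (a conformal cylindrical projection has a single point scale, 1/cos φ).
Along the parallel, k = sec 39.9° = 1/0.7672 = 1.304.
Map distance = 2600 × 1.304 ≈ 3390 km.

3390 km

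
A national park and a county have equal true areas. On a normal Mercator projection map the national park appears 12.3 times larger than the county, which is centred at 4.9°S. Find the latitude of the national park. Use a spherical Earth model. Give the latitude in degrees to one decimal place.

On Mercator, (apparent₁)/(apparent₂) = sec²φ₁ / sec²φ₂ when true areas are equal.
cos²φ₂ / cos²φ₁ = 12.3  ⇒  cos φ₁ = cos 4.9° / √12.3 = 0.9963/3.507 = 0.2841.
φ₁ = arccos(0.2841) ≈ 73.5°.

73.5°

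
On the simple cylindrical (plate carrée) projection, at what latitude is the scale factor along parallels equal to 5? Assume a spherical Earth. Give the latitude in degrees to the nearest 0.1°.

Plate carrée: h = 1, k = sec φ along parallels.
sec φ = 5  ⇒  cos φ = 0.2000  ⇒  φ ≈ 78.5°.

78.5°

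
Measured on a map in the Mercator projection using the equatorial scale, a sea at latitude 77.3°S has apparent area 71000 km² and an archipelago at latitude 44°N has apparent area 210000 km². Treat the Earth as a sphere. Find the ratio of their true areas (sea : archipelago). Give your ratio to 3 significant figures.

0.0316

On Mercator the areal scale is sec²φ, so true area = apparent × cos²φ.
True area of sea: 71000 × cos²(77.3°) = 71000 × 0.04833 = 3432 km².
True area of archipelago: 210000 × cos²(44°) = 210000 × 0.5174 = 108700 km².
Ratio = 3432 / 108700 ≈ 0.0316.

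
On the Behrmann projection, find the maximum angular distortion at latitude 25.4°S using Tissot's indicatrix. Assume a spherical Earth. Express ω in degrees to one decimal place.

4.8°

The Behrmann projection is cylindrical equal-area with φ₀ = 30°. Cylindrical equal-area (φ₀ = 30°): h = cos φ / cos 30° along meridians, k = cos 30° / cos φ along parallels; h·k = 1.
At 25.4°: h = 1.043, k = 0.9587; principal scales a = 1.043, b = 0.9587.
sin(ω/2) = (a − b)/(a + b) = 0.08438/2.002 = 0.04215, so ω = 2 arcsin(0.04215) ≈ 4.8°.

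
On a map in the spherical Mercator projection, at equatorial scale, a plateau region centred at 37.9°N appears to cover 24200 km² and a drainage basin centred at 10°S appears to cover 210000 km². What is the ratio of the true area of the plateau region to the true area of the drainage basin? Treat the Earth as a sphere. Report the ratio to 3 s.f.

0.0740

Mercator's areal exaggeration is sec²φ; hence true area = (apparent area) · cos²φ.
True area of plateau region: 24200 × cos²(37.9°) = 24200 × 0.6227 = 15070 km².
True area of drainage basin: 210000 × cos²(10°) = 210000 × 0.9698 = 203700 km².
Ratio = 15070 / 203700 ≈ 0.0740.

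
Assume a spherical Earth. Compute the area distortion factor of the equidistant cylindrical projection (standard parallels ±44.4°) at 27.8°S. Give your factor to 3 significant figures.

With standard parallel φ₀ = 44.4°, the equirectangular projection gives x = Rλ cos φ₀, y = Rφ, so h = 1 and k = cos 44.4° / cos φ.
Areal scale = h·k = 1 × cos φ₀ / cos φ; at 27.8°, h = 1.000, k = 0.8077, so h·k = 0.8077.

0.808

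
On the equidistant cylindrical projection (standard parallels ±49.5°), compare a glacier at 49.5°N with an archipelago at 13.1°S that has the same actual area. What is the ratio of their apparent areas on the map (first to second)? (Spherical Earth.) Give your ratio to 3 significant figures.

In the equirectangular projection with standard parallel φ₀ = 49.5° (x = Rλ cos φ₀, y = Rφ), meridians are true-scale (h = 1) and the parallel scale is k = cos φ₀ / cos φ.
Areal scale at 49.5°: h·k = 1.000 × 1.000 = 1.000.
Areal scale at 13.1°: h·k = 1.000 × 0.6668 = 0.6668.
Ratio = 1.000/0.6668 ≈ 1.50.

1.50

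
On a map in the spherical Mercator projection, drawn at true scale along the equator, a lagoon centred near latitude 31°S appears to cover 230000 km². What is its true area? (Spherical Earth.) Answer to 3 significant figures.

The Mercator projection is conformal; its linear scale factor is the same in every direction and equals sec φ = 1/cos φ.
Areal scale = k² = sec²φ = 1/cos²(31°) = 1/0.8572² = 1.361.
True area = apparent / (areal scale) = 230000 / 1.361 ≈ 169000 km².

169000 km²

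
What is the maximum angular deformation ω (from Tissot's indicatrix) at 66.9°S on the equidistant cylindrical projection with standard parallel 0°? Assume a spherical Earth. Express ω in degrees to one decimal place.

In the plate carrée (x = Rλ, y = Rφ), meridians are true-scale (h = 1) and parallels are stretched by k = sec φ.
At 66.9°: h = 1.000, k = 2.549; principal scales a = 2.549, b = 1.000.
sin(ω/2) = (a − b)/(a + b) = 1.549/3.549 = 0.4364, so ω = 2 arcsin(0.4364) ≈ 51.8°.

51.8°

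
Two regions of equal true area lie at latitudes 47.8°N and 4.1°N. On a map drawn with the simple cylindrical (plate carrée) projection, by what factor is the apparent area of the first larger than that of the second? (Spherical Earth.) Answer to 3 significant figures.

Plate carrée maps x = Rλ, y = Rφ. The meridian scale is h = 1 and the parallel scale is k = 1/cos φ = sec φ.
Areal scale at 47.8°: h·k = 1.000 × 1.489 = 1.489.
Areal scale at 4.1°: h·k = 1.000 × 1.003 = 1.003.
Ratio = 1.489/1.003 ≈ 1.48.

1.48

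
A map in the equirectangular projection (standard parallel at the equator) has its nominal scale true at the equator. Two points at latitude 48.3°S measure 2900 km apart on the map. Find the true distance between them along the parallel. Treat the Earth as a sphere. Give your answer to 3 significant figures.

1930 km

Plate carrée maps x = Rλ, y = Rφ. The meridian scale is h = 1 and the parallel scale is k = 1/cos φ = sec φ.
Along the parallel at 48.3°, map distances are exaggerated by k = sec 48.3° = 1.503.
True distance = 2900 / 1.503 = 2900 × cos 48.3° ≈ 1930 km.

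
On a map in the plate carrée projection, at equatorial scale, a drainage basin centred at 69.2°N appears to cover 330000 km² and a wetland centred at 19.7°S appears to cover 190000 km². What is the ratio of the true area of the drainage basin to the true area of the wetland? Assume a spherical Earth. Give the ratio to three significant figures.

0.655

Plate carrée has h = 1 and k = sec φ, giving areal scale sec φ; true area = (apparent area) · cos φ.
True area of drainage basin: 330000 × cos(69.2°) = 330000 × 0.3551 = 117200 km².
True area of wetland: 190000 × cos(19.7°) = 190000 × 0.9415 = 178900 km².
Ratio = 117200 / 178900 ≈ 0.655.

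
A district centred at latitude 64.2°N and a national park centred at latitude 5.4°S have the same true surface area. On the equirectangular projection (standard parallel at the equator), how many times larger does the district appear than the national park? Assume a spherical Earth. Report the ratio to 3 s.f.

2.29

For the equirectangular projection with φ₀ = 0 (plate carrée), h = 1 along meridians and k = sec φ along parallels.
Areal scale at 64.2°: h·k = 1.000 × 2.298 = 2.298.
Areal scale at 5.4°: h·k = 1.000 × 1.004 = 1.004.
Ratio = 2.298/1.004 ≈ 2.29.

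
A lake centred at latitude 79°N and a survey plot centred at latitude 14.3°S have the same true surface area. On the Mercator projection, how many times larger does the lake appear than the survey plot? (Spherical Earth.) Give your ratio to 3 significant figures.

25.8

Mercator is conformal with k = sec φ, so areal scale = k² = sec²φ.
At 79°: sec²(79°) = 1/0.1908² = 27.47.
At 14.3°: sec²(14.3°) = 1/0.9690² = 1.065.
Ratio = 27.47/1.065 = cos²(14.3°)/cos²(79°) ≈ 25.8.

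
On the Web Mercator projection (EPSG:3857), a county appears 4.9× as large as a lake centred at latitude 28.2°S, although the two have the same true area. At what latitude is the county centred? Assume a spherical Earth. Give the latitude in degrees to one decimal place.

66.5°

On Mercator, (apparent₁)/(apparent₂) = sec²φ₁ / sec²φ₂ when true areas are equal.
cos²φ₂ / cos²φ₁ = 4.9  ⇒  cos φ₁ = cos 28.2° / √4.9 = 0.8813/2.214 = 0.3981.
φ₁ = arccos(0.3981) ≈ 66.5°.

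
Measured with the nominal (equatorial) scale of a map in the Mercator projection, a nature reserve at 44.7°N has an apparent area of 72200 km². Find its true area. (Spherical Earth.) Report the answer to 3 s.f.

36500 km²

For Mercator, h = k = sec φ (a conformal cylindrical projection has a single point scale, 1/cos φ).
Areal scale = k² = sec²φ = 1/cos²(44.7°) = 1/0.7108² = 1.979.
True area = apparent / (areal scale) = 72200 / 1.979 ≈ 36500 km².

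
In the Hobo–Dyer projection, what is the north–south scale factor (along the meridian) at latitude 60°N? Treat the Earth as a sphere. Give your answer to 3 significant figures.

0.630

The Hobo–Dyer projection is cylindrical equal-area with φ₀ = 37.5°. For cylindrical equal-area with standard parallel φ₀, h = cos φ / cos φ₀ and k = cos φ₀ / cos φ, so h·k = 1.
h = cos 60° / cos 37.5° = 0.5000/0.7934 = 0.6302.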